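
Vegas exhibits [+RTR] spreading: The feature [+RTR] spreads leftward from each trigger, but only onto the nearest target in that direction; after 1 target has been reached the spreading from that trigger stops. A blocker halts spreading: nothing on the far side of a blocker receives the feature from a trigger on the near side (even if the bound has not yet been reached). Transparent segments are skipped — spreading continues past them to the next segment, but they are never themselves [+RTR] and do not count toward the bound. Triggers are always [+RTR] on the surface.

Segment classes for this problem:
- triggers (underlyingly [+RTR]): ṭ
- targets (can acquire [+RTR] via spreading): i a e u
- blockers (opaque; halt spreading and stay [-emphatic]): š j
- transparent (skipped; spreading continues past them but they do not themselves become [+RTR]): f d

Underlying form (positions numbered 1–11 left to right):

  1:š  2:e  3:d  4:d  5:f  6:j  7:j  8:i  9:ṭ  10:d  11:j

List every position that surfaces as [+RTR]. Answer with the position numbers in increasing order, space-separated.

From /ṭ/ at 9 leftward: 8 /i/ → [+RTR]; bound reached.
Target with no active source: position 2 stays [-emphatic].

8 9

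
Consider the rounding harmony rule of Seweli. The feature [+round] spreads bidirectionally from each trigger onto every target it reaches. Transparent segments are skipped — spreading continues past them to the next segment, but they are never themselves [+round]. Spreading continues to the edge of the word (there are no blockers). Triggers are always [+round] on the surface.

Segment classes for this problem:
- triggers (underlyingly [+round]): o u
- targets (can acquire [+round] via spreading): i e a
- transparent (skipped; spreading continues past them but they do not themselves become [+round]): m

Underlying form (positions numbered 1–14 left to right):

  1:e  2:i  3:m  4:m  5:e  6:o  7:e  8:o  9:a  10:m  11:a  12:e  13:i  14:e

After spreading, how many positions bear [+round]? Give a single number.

11

From /o/ at 6 rightward: 7 /e/ → [+round]; 8 /o/ is itself a trigger — this domain ends here.
From /o/ at 6 leftward: 5 /e/ → [+round]; 4 /m/ transparent; 3 /m/ transparent; 2 /i/ → [+round]; 1 /e/ → [+round]; word edge.
From /o/ at 8 rightward: 9 /a/ → [+round]; 10 /m/ transparent; 11 /a/ → [+round]; 12 /e/ → [+round]; 13 /i/ → [+round]; 14 /e/ → [+round]; word edge.
From /o/ at 8 leftward: 7 /e/ → [+round]; 6 /o/ is itself a trigger — this domain ends here.
[+round] positions on the surface: 1 2 5 6 7 8 9 11 12 13 14.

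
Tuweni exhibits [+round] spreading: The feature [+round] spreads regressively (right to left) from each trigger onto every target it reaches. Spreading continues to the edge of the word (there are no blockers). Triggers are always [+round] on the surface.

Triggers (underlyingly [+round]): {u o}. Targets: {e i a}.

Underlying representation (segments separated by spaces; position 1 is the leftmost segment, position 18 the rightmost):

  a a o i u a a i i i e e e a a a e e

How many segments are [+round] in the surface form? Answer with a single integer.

From /o/ at 3 leftward: 2 /a/ → [+round]; 1 /a/ → [+round]; word edge.
From /u/ at 5 leftward: 4 /i/ → [+round]; 3 /o/ is itself a trigger — this domain ends here.
Targets with no active source: positions 6 7 8 9 10 11 12 13 14 15 16 17 18 stay [-round].
[+round] positions on the surface: 1 2 3 4 5.

5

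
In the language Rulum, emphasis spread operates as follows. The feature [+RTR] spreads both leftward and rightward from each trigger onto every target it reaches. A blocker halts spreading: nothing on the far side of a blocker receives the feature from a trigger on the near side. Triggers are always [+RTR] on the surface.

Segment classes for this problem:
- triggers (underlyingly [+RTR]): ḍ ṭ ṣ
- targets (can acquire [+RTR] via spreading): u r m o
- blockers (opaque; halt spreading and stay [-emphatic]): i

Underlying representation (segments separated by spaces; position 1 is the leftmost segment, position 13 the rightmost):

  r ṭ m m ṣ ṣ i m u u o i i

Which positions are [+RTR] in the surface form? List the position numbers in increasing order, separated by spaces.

1 2 3 4 5 6

From /ṭ/ at 2 rightward: 3 /m/ → [+RTR]; 4 /m/ → [+RTR]; 5 /ṣ/ is itself a trigger — this domain ends here.
From /ṭ/ at 2 leftward: 1 /r/ → [+RTR]; word edge.
From /ṣ/ at 5 rightward: 6 /ṣ/ is itself a trigger — this domain ends here.
From /ṣ/ at 5 leftward: 4 /m/ → [+RTR]; 3 /m/ → [+RTR]; 2 /ṭ/ is itself a trigger — this domain ends here.
From /ṣ/ at 6 rightward: 7 /i/ blocks.
From /ṣ/ at 6 leftward: 5 /ṣ/ is itself a trigger — this domain ends here.
Targets with no active source: positions 8 9 10 11 stay [-emphatic].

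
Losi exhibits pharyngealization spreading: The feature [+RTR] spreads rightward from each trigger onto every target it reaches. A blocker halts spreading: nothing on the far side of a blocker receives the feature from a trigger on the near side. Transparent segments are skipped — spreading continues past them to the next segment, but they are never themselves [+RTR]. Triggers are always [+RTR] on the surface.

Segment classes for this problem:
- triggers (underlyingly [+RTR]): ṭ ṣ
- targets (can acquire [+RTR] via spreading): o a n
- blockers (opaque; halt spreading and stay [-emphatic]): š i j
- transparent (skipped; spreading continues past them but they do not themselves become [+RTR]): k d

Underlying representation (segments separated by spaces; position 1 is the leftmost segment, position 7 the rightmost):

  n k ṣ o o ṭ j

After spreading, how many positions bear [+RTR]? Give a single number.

From /ṣ/ at 3 rightward: 4 /o/ → [+RTR]; 5 /o/ → [+RTR]; 6 /ṭ/ is itself a trigger — this domain ends here.
From /ṭ/ at 6 rightward: 7 /j/ blocks.
Target with no active source: position 1 stays [-emphatic].
[+RTR] positions on the surface: 3 4 5 6.

4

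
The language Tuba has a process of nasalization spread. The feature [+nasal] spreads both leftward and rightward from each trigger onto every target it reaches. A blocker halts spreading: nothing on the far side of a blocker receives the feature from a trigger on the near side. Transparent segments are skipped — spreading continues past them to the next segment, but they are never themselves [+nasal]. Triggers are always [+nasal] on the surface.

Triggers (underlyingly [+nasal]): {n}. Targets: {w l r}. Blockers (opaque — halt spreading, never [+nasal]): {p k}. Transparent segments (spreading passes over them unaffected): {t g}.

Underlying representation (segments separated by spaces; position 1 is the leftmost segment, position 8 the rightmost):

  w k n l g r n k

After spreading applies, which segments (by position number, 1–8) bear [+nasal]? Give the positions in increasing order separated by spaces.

From /n/ at 3 rightward: 4 /l/ → [+nasal]; 5 /g/ transparent; 6 /r/ → [+nasal]; 7 /n/ is itself a trigger — this domain ends here.
From /n/ at 3 leftward: 2 /k/ blocks.
From /n/ at 7 rightward: 8 /k/ blocks.
From /n/ at 7 leftward: 6 /r/ → [+nasal]; 5 /g/ transparent; 4 /l/ → [+nasal]; 3 /n/ is itself a trigger — this domain ends here.
Target with no active source: position 1 stays [-nasal].

3 4 6 7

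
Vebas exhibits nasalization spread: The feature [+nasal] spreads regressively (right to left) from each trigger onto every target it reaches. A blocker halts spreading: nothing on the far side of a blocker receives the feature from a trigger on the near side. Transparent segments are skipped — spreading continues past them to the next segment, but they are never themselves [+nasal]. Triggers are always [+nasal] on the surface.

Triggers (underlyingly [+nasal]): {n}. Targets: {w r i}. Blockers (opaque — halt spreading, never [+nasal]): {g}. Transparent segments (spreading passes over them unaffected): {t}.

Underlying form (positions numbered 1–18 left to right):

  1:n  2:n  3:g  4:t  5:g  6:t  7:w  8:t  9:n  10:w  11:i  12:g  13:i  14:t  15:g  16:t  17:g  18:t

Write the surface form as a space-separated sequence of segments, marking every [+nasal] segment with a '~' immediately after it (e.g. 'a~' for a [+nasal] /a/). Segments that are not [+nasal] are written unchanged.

From /n/ at 1 leftward: word edge.
From /n/ at 2 leftward: 1 /n/ is itself a trigger — this domain ends here.
From /n/ at 9 leftward: 8 /t/ transparent; 7 /w/ → [+nasal]; 6 /t/ transparent; 5 /g/ blocks.
Targets with no active source: positions 10 11 13 stay [-nasal].
[+nasal] positions on the surface: 1 2 7 9.

n~ n~ g t g t w~ t n~ w i g i t g t g t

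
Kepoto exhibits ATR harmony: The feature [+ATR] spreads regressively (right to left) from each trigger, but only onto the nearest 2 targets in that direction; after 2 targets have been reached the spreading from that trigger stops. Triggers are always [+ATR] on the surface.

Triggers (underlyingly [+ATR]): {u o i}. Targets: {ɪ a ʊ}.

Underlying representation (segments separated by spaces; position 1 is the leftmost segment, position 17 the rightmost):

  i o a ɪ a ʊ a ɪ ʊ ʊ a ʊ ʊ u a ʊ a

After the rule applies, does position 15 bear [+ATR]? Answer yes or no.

no

From /i/ at 1 leftward: word edge.
From /o/ at 2 leftward: 1 /i/ is itself a trigger — this domain ends here.
From /u/ at 14 leftward: 13 /ʊ/ → [+ATR]; 12 /ʊ/ → [+ATR]; bound reached.
Targets with no active source: positions 3 4 5 6 7 8 9 10 11 15 16 17 stay [-ATR].
[+ATR] positions on the surface: 1 2 12 13 14.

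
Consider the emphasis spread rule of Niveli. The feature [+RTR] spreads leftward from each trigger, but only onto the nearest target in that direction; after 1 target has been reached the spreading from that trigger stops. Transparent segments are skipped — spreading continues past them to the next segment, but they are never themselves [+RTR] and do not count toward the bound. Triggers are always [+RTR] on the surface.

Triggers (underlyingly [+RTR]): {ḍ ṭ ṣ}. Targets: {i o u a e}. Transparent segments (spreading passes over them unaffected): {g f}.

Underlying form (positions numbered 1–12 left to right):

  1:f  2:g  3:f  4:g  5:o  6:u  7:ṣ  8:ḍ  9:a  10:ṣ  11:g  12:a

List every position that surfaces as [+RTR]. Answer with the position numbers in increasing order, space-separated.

From /ṣ/ at 7 leftward: 6 /u/ → [+RTR]; bound reached.
From /ḍ/ at 8 leftward: 7 /ṣ/ is itself a trigger — this domain ends here.
From /ṣ/ at 10 leftward: 9 /a/ → [+RTR]; bound reached.
Targets with no active source: positions 5 12 stay [-emphatic].

6 7 8 9 10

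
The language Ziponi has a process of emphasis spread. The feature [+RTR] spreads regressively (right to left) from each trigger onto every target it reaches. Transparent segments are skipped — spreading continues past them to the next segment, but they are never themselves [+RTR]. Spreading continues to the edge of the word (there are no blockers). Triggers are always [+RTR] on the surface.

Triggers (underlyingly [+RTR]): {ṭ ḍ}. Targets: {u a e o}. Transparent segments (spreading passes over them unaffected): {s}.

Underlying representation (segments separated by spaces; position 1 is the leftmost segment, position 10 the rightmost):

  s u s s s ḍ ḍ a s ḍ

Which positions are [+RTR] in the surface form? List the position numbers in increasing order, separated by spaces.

2 6 7 8 10

From /ḍ/ at 6 leftward: 5 /s/ transparent; 4 /s/ transparent; 3 /s/ transparent; 2 /u/ → [+RTR]; 1 /s/ transparent; word edge.
From /ḍ/ at 7 leftward: 6 /ḍ/ is itself a trigger — this domain ends here.
From /ḍ/ at 10 leftward: 9 /s/ transparent; 8 /a/ → [+RTR]; 7 /ḍ/ is itself a trigger — this domain ends here.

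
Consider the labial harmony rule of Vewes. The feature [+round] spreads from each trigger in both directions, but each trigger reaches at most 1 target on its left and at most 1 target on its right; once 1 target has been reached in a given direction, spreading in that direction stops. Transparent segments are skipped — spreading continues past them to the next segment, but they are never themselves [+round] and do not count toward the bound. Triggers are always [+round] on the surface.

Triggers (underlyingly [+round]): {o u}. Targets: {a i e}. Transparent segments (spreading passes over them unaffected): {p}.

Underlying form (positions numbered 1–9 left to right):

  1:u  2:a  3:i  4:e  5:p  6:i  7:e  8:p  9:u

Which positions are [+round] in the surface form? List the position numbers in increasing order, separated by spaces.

From /u/ at 1 rightward: 2 /a/ → [+round]; bound reached.
From /u/ at 1 leftward: word edge.
From /u/ at 9 rightward: word edge.
From /u/ at 9 leftward: 8 /p/ transparent; 7 /e/ → [+round]; bound reached.
Targets with no active source: positions 3 4 6 stay [-round].

1 2 7 9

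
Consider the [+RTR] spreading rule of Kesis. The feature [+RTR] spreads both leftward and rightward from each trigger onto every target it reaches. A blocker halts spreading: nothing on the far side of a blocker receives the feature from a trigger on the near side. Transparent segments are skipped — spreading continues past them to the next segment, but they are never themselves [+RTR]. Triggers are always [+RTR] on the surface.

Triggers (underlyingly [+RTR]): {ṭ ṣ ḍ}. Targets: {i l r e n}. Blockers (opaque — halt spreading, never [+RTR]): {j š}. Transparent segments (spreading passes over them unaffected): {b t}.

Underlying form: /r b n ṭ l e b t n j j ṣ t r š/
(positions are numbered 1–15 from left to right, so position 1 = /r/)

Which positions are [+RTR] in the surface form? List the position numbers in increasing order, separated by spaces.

1 3 4 5 6 9 12 14

From /ṭ/ at 4 rightward: 5 /l/ → [+RTR]; 6 /e/ → [+RTR]; 7 /b/ transparent; 8 /t/ transparent; 9 /n/ → [+RTR]; 10 /j/ blocks.
From /ṭ/ at 4 leftward: 3 /n/ → [+RTR]; 2 /b/ transparent; 1 /r/ → [+RTR]; word edge.
From /ṣ/ at 12 rightward: 13 /t/ transparent; 14 /r/ → [+RTR]; 15 /š/ blocks.
From /ṣ/ at 12 leftward: 11 /j/ blocks.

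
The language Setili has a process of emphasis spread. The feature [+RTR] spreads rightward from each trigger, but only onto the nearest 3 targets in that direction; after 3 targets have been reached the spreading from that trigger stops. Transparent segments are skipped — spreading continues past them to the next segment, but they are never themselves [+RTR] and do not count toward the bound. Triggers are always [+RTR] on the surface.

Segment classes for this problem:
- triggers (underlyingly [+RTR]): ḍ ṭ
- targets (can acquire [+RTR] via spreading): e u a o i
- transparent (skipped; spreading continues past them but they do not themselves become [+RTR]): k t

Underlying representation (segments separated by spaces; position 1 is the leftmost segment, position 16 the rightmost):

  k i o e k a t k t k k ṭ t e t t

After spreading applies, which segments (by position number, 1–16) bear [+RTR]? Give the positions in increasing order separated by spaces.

From /ṭ/ at 12 rightward: 13 /t/ transparent; 14 /e/ → [+RTR]; 15 /t/ transparent; 16 /t/ transparent; word edge.
Targets with no active source: positions 2 3 4 6 stay [-emphatic].

12 14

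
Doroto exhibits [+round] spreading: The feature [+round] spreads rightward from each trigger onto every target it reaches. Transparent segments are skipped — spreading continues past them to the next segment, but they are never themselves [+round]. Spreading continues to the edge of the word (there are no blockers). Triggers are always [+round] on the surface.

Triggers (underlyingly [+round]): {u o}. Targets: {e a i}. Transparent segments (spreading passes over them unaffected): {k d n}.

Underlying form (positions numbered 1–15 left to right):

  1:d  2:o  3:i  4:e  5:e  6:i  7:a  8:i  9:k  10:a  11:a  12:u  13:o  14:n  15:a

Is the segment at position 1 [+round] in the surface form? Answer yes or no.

no

From /o/ at 2 rightward: 3 /i/ → [+round]; 4 /e/ → [+round]; 5 /e/ → [+round]; 6 /i/ → [+round]; 7 /a/ → [+round]; 8 /i/ → [+round]; 9 /k/ transparent; 10 /a/ → [+round]; 11 /a/ → [+round]; 12 /u/ is itself a trigger — this domain ends here.
From /u/ at 12 rightward: 13 /o/ is itself a trigger — this domain ends here.
From /o/ at 13 rightward: 14 /n/ transparent; 15 /a/ → [+round]; word edge.
[+round] positions on the surface: 2 3 4 5 6 7 8 10 11 12 13 15.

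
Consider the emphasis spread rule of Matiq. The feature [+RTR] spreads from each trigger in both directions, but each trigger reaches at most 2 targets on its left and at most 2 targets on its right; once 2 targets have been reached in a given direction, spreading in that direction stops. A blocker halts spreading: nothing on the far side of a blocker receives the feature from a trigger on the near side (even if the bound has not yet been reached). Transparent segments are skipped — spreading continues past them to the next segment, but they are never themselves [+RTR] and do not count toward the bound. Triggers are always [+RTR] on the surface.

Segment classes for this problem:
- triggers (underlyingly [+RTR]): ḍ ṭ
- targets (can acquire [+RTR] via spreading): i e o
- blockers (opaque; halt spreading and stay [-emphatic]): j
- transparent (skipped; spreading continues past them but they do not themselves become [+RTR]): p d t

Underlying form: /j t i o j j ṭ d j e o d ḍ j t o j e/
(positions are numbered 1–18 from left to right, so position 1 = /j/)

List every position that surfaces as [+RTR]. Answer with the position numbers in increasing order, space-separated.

From /ṭ/ at 7 rightward: 8 /d/ transparent; 9 /j/ blocks.
From /ṭ/ at 7 leftward: 6 /j/ blocks.
From /ḍ/ at 13 rightward: 14 /j/ blocks.
From /ḍ/ at 13 leftward: 12 /d/ transparent; 11 /o/ → [+RTR]; 10 /e/ → [+RTR]; bound reached.
Targets with no active source: positions 3 4 16 18 stay [-emphatic].

7 10 11 13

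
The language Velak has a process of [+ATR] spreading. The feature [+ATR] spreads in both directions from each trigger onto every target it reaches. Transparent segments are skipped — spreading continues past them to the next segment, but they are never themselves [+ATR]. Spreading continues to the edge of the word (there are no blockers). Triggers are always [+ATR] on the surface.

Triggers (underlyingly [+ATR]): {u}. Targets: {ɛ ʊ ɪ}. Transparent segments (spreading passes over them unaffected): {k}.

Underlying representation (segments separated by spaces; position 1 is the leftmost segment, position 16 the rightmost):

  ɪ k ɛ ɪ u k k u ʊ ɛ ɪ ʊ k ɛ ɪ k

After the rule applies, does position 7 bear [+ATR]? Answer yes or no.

From /u/ at 5 rightward: 6 /k/ transparent; 7 /k/ transparent; 8 /u/ is itself a trigger — this domain ends here.
From /u/ at 5 leftward: 4 /ɪ/ → [+ATR]; 3 /ɛ/ → [+ATR]; 2 /k/ transparent; 1 /ɪ/ → [+ATR]; word edge.
From /u/ at 8 rightward: 9 /ʊ/ → [+ATR]; 10 /ɛ/ → [+ATR]; 11 /ɪ/ → [+ATR]; 12 /ʊ/ → [+ATR]; 13 /k/ transparent; 14 /ɛ/ → [+ATR]; 15 /ɪ/ → [+ATR]; 16 /k/ transparent; word edge.
From /u/ at 8 leftward: 7 /k/ transparent; 6 /k/ transparent; 5 /u/ is itself a trigger — this domain ends here.
[+ATR] positions on the surface: 1 3 4 5 8 9 10 11 12 14 15.

no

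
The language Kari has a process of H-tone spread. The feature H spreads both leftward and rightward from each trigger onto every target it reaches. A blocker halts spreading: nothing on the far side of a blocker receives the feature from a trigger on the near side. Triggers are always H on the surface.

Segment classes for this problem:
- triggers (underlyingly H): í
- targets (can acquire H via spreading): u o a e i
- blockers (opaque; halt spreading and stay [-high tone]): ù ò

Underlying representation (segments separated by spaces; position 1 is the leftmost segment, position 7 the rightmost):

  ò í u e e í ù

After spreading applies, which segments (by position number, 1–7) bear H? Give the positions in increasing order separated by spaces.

From /í/ at 2 rightward: 3 /u/ → H; 4 /e/ → H; 5 /e/ → H; 6 /í/ is itself a trigger — this domain ends here.
From /í/ at 2 leftward: 1 /ò/ blocks.
From /í/ at 6 rightward: 7 /ù/ blocks.
From /í/ at 6 leftward: 5 /e/ → H; 4 /e/ → H; 3 /u/ → H; 2 /í/ is itself a trigger — this domain ends here.

2 3 4 5 6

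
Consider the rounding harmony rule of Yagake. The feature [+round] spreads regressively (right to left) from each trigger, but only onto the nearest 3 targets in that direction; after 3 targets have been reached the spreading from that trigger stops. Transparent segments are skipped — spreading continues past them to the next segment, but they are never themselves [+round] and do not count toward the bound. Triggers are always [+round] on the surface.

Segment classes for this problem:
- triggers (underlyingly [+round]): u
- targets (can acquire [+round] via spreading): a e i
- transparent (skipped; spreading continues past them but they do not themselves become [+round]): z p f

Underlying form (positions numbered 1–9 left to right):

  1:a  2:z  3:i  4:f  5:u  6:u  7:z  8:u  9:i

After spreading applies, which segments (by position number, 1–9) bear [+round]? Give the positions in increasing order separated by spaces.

From /u/ at 5 leftward: 4 /f/ transparent; 3 /i/ → [+round]; 2 /z/ transparent; 1 /a/ → [+round]; word edge.
From /u/ at 6 leftward: 5 /u/ is itself a trigger — this domain ends here.
From /u/ at 8 leftward: 7 /z/ transparent; 6 /u/ is itself a trigger — this domain ends here.
Target with no active source: position 9 stays [-round].

1 3 5 6 8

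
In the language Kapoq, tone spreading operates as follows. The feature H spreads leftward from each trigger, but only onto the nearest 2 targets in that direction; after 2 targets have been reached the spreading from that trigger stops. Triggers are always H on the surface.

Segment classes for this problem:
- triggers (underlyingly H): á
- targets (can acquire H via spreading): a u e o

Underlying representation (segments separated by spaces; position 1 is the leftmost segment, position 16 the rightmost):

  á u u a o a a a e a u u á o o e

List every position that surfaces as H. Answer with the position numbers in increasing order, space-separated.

1 11 12 13

From /á/ at 1 leftward: word edge.
From /á/ at 13 leftward: 12 /u/ → H; 11 /u/ → H; bound reached.
Targets with no active source: positions 2 3 4 5 6 7 8 9 10 14 15 16 stay [-high tone].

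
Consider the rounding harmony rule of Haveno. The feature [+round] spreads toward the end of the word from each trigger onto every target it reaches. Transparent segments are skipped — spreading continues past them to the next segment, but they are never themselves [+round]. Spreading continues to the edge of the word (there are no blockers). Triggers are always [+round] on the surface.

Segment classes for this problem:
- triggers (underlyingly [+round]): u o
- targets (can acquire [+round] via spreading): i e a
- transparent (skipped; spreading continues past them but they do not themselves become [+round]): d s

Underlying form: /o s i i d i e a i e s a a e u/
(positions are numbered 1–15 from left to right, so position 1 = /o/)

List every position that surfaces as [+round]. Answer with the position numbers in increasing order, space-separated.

From /o/ at 1 rightward: 2 /s/ transparent; 3 /i/ → [+round]; 4 /i/ → [+round]; 5 /d/ transparent; 6 /i/ → [+round]; 7 /e/ → [+round]; 8 /a/ → [+round]; 9 /i/ → [+round]; 10 /e/ → [+round]; 11 /s/ transparent; 12 /a/ → [+round]; 13 /a/ → [+round]; 14 /e/ → [+round]; 15 /u/ is itself a trigger — this domain ends here.
From /u/ at 15 rightward: word edge.

1 3 4 6 7 8 9 10 12 13 14 15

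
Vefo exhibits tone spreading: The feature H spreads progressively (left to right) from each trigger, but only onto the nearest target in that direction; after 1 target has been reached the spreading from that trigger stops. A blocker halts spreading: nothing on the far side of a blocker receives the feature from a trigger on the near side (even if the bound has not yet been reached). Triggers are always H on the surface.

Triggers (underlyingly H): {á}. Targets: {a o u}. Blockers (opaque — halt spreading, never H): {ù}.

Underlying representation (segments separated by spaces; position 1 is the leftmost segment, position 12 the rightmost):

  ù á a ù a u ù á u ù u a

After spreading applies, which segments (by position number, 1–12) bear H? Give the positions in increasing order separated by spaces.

From /á/ at 2 rightward: 3 /a/ → H; bound reached.
From /á/ at 8 rightward: 9 /u/ → H; bound reached.
Targets with no active source: positions 5 6 11 12 stay [-high tone].

2 3 8 9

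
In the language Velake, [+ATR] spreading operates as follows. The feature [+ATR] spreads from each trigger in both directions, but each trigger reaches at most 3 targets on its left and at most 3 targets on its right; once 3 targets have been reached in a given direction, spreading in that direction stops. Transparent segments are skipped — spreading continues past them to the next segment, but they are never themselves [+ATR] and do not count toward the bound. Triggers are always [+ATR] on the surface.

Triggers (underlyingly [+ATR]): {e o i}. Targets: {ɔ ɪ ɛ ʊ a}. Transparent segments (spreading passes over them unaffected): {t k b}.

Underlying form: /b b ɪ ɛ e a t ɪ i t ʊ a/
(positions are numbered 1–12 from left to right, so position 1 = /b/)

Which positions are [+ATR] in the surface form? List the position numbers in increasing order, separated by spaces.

From /e/ at 5 rightward: 6 /a/ → [+ATR]; 7 /t/ transparent; 8 /ɪ/ → [+ATR]; 9 /i/ is itself a trigger — this domain ends here.
From /e/ at 5 leftward: 4 /ɛ/ → [+ATR]; 3 /ɪ/ → [+ATR]; 2 /b/ transparent; 1 /b/ transparent; word edge.
From /i/ at 9 rightward: 10 /t/ transparent; 11 /ʊ/ → [+ATR]; 12 /a/ → [+ATR]; word edge.
From /i/ at 9 leftward: 8 /ɪ/ → [+ATR]; 7 /t/ transparent; 6 /a/ → [+ATR]; 5 /e/ is itself a trigger — this domain ends here.

3 4 5 6 8 9 11 12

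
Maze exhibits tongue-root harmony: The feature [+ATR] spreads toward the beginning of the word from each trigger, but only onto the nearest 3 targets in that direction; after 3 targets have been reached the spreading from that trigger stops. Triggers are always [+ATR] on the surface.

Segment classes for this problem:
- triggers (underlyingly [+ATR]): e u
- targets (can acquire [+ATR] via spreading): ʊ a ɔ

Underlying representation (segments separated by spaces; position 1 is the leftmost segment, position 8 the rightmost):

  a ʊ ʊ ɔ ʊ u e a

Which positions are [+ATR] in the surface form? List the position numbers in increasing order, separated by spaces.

3 4 5 6 7

From /u/ at 6 leftward: 5 /ʊ/ → [+ATR]; 4 /ɔ/ → [+ATR]; 3 /ʊ/ → [+ATR]; bound reached.
From /e/ at 7 leftward: 6 /u/ is itself a trigger — this domain ends here.
Targets with no active source: positions 1 2 8 stay [-ATR].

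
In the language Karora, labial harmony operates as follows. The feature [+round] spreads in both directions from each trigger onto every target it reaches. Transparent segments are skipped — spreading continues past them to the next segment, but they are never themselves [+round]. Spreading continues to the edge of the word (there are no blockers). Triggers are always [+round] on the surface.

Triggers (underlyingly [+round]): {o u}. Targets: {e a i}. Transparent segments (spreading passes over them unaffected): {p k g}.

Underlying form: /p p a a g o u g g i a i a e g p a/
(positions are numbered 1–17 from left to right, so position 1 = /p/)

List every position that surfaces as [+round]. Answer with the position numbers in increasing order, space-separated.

3 4 6 7 10 11 12 13 14 17

From /o/ at 6 rightward: 7 /u/ is itself a trigger — this domain ends here.
From /o/ at 6 leftward: 5 /g/ transparent; 4 /a/ → [+round]; 3 /a/ → [+round]; 2 /p/ transparent; 1 /p/ transparent; word edge.
From /u/ at 7 rightward: 8 /g/ transparent; 9 /g/ transparent; 10 /i/ → [+round]; 11 /a/ → [+round]; 12 /i/ → [+round]; 13 /a/ → [+round]; 14 /e/ → [+round]; 15 /g/ transparent; 16 /p/ transparent; 17 /a/ → [+round]; word edge.
From /u/ at 7 leftward: 6 /o/ is itself a trigger — this domain ends here.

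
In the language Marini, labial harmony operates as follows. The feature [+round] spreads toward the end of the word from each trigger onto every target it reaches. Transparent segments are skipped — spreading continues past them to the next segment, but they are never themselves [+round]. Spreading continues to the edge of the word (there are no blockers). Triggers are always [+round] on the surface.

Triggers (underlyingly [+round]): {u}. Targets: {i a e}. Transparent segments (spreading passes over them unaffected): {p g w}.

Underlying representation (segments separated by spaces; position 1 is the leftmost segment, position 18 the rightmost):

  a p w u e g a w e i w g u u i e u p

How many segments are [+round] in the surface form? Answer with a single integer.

From /u/ at 4 rightward: 5 /e/ → [+round]; 6 /g/ transparent; 7 /a/ → [+round]; 8 /w/ transparent; 9 /e/ → [+round]; 10 /i/ → [+round]; 11 /w/ transparent; 12 /g/ transparent; 13 /u/ is itself a trigger — this domain ends here.
From /u/ at 13 rightward: 14 /u/ is itself a trigger — this domain ends here.
From /u/ at 14 rightward: 15 /i/ → [+round]; 16 /e/ → [+round]; 17 /u/ is itself a trigger — this domain ends here.
From /u/ at 17 rightward: 18 /p/ transparent; word edge.
Target with no active source: position 1 stays [-round].
[+round] positions on the surface: 4 5 7 9 10 13 14 15 16 17.

10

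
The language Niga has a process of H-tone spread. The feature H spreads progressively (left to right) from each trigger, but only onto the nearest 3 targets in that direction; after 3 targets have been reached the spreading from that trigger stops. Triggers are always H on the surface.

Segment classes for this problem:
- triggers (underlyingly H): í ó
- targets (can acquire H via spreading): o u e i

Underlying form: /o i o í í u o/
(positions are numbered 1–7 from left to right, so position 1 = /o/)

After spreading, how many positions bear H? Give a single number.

From /í/ at 4 rightward: 5 /í/ is itself a trigger — this domain ends here.
From /í/ at 5 rightward: 6 /u/ → H; 7 /o/ → H; word edge.
Targets with no active source: positions 1 2 3 stay [-high tone].
H positions on the surface: 4 5 6 7.

4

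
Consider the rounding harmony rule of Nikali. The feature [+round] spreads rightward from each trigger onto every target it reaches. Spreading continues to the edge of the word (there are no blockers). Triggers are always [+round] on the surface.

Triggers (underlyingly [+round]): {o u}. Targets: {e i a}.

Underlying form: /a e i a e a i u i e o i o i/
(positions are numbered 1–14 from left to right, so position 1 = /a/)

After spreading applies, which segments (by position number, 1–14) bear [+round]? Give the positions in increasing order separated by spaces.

8 9 10 11 12 13 14

From /u/ at 8 rightward: 9 /i/ → [+round]; 10 /e/ → [+round]; 11 /o/ is itself a trigger — this domain ends here.
From /o/ at 11 rightward: 12 /i/ → [+round]; 13 /o/ is itself a trigger — this domain ends here.
From /o/ at 13 rightward: 14 /i/ → [+round]; word edge.
Targets with no active source: positions 1 2 3 4 5 6 7 stay [-round].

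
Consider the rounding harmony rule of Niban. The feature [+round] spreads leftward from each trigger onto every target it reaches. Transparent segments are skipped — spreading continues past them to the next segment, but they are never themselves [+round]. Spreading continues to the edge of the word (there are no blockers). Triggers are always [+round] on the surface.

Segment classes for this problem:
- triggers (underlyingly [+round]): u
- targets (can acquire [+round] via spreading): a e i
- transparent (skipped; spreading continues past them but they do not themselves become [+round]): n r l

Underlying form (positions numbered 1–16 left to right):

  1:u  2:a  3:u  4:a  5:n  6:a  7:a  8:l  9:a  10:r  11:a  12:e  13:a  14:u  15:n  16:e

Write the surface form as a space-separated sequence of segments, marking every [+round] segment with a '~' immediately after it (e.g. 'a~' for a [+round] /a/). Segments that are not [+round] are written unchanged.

From /u/ at 1 leftward: word edge.
From /u/ at 3 leftward: 2 /a/ → [+round]; 1 /u/ is itself a trigger — this domain ends here.
From /u/ at 14 leftward: 13 /a/ → [+round]; 12 /e/ → [+round]; 11 /a/ → [+round]; 10 /r/ transparent; 9 /a/ → [+round]; 8 /l/ transparent; 7 /a/ → [+round]; 6 /a/ → [+round]; 5 /n/ transparent; 4 /a/ → [+round]; 3 /u/ is itself a trigger — this domain ends here.
Target with no active source: position 16 stays [-round].
[+round] positions on the surface: 1 2 3 4 6 7 9 11 12 13 14.

u~ a~ u~ a~ n a~ a~ l a~ r a~ e~ a~ u~ n e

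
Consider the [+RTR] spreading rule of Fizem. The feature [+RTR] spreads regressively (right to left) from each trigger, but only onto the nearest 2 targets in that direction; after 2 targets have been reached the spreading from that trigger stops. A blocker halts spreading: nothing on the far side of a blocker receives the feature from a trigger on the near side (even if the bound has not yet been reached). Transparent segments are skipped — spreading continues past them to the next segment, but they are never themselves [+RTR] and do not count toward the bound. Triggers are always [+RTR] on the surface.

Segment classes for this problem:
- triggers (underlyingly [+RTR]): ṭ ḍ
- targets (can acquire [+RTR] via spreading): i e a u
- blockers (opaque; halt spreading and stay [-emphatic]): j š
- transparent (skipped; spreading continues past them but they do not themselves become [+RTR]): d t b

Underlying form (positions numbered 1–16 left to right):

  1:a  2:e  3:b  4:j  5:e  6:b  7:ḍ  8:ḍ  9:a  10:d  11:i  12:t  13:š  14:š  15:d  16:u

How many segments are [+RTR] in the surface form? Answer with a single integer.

From /ḍ/ at 7 leftward: 6 /b/ transparent; 5 /e/ → [+RTR]; 4 /j/ blocks.
From /ḍ/ at 8 leftward: 7 /ḍ/ is itself a trigger — this domain ends here.
Targets with no active source: positions 1 2 9 11 16 stay [-emphatic].
[+RTR] positions on the surface: 5 7 8.

3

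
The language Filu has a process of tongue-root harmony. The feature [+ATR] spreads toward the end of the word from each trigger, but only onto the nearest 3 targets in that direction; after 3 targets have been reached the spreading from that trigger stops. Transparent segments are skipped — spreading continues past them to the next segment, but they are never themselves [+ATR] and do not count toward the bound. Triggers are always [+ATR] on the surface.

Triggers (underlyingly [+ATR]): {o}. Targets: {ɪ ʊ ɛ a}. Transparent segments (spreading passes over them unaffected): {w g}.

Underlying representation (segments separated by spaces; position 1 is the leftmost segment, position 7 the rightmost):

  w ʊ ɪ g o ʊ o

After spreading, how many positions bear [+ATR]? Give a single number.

3

From /o/ at 5 rightward: 6 /ʊ/ → [+ATR]; 7 /o/ is itself a trigger — this domain ends here.
From /o/ at 7 rightward: word edge.
Targets with no active source: positions 2 3 stay [-ATR].
[+ATR] positions on the surface: 5 6 7.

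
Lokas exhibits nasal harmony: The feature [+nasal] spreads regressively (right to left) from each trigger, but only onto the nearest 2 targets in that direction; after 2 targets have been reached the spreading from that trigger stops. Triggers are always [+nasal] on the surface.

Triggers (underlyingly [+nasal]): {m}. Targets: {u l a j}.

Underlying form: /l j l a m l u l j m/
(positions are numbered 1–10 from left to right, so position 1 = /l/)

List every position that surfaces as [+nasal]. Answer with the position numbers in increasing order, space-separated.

From /m/ at 5 leftward: 4 /a/ → [+nasal]; 3 /l/ → [+nasal]; bound reached.
From /m/ at 10 leftward: 9 /j/ → [+nasal]; 8 /l/ → [+nasal]; bound reached.
Targets with no active source: positions 1 2 6 7 stay [-nasal].

3 4 5 8 9 10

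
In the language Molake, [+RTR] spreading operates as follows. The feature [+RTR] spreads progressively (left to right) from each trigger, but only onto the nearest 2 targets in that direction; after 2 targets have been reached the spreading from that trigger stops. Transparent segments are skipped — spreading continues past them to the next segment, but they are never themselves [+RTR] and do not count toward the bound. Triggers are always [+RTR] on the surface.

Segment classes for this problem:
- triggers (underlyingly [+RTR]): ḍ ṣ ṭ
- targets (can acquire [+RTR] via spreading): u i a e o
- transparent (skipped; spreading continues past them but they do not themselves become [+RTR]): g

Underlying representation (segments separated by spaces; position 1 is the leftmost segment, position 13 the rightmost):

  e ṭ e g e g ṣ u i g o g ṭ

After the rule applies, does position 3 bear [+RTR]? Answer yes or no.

yes

From /ṭ/ at 2 rightward: 3 /e/ → [+RTR]; 4 /g/ transparent; 5 /e/ → [+RTR]; bound reached.
From /ṣ/ at 7 rightward: 8 /u/ → [+RTR]; 9 /i/ → [+RTR]; bound reached.
From /ṭ/ at 13 rightward: word edge.
Targets with no active source: positions 1 11 stay [-emphatic].
[+RTR] positions on the surface: 2 3 5 7 8 9 13.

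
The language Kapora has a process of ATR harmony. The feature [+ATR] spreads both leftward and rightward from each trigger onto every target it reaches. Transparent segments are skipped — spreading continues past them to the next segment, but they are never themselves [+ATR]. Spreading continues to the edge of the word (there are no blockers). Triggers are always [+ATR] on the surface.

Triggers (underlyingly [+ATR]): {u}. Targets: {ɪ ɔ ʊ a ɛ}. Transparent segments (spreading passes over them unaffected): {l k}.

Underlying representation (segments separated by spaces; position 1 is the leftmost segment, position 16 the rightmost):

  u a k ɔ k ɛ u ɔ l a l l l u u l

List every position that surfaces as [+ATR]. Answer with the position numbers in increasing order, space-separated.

From /u/ at 1 rightward: 2 /a/ → [+ATR]; 3 /k/ transparent; 4 /ɔ/ → [+ATR]; 5 /k/ transparent; 6 /ɛ/ → [+ATR]; 7 /u/ is itself a trigger — this domain ends here.
From /u/ at 1 leftward: word edge.
From /u/ at 7 rightward: 8 /ɔ/ → [+ATR]; 9 /l/ transparent; 10 /a/ → [+ATR]; 11 /l/ transparent; 12 /l/ transparent; 13 /l/ transparent; 14 /u/ is itself a trigger — this domain ends here.
From /u/ at 7 leftward: 6 /ɛ/ → [+ATR]; 5 /k/ transparent; 4 /ɔ/ → [+ATR]; 3 /k/ transparent; 2 /a/ → [+ATR]; 1 /u/ is itself a trigger — this domain ends here.
From /u/ at 14 rightward: 15 /u/ is itself a trigger — this domain ends here.
From /u/ at 14 leftward: 13 /l/ transparent; 12 /l/ transparent; 11 /l/ transparent; 10 /a/ → [+ATR]; 9 /l/ transparent; 8 /ɔ/ → [+ATR]; 7 /u/ is itself a trigger — this domain ends here.
From /u/ at 15 rightward: 16 /l/ transparent; word edge.
From /u/ at 15 leftward: 14 /u/ is itself a trigger — this domain ends here.

1 2 4 6 7 8 10 14 15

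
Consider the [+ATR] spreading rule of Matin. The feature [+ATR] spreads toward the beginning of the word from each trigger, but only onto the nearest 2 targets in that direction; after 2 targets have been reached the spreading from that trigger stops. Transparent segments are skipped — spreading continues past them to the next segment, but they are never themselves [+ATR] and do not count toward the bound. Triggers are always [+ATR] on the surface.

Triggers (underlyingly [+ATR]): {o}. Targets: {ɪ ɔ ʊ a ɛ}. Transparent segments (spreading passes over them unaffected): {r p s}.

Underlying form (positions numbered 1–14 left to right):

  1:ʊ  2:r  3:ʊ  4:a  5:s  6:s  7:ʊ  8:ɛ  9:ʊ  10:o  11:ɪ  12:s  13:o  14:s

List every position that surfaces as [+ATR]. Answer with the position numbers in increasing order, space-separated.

8 9 10 11 13

From /o/ at 10 leftward: 9 /ʊ/ → [+ATR]; 8 /ɛ/ → [+ATR]; bound reached.
From /o/ at 13 leftward: 12 /s/ transparent; 11 /ɪ/ → [+ATR]; 10 /o/ is itself a trigger — this domain ends here.
Targets with no active source: positions 1 3 4 7 stay [-ATR].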